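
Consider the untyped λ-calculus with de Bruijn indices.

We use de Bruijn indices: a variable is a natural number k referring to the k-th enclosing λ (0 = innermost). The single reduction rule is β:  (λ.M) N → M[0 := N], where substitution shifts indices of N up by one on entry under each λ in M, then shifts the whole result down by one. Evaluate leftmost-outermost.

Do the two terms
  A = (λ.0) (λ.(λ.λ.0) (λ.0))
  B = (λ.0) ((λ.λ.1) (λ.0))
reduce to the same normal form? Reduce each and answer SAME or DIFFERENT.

Answer: SAME — A ⇓ λ.λ.0, B ⇓ λ.λ.0

Working:
Term A:
  start: (λ.0) (λ.(λ.λ.0) (λ.0))
  →1  λ.(λ.λ.0) (λ.0)
  →2  λ.λ.0

Term B:
  start: (λ.0) ((λ.λ.1) (λ.0))
  →1  (λ.λ.1) (λ.0)
  →2  λ.λ.0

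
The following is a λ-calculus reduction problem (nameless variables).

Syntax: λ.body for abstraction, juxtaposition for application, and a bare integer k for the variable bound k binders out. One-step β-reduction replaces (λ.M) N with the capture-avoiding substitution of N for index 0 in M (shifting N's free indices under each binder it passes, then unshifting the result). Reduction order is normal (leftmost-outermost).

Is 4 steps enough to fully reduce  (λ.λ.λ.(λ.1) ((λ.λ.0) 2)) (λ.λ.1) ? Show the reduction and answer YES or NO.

Answer: YES — reaches normal form λ.λ.0 in 2 ≤ 4 steps

Working:
  start: (λ.λ.λ.(λ.1) ((λ.λ.0) 2)) (λ.λ.1)
  →1  λ.λ.(λ.1) ((λ.λ.0) (λ.λ.1))
  →2  λ.λ.0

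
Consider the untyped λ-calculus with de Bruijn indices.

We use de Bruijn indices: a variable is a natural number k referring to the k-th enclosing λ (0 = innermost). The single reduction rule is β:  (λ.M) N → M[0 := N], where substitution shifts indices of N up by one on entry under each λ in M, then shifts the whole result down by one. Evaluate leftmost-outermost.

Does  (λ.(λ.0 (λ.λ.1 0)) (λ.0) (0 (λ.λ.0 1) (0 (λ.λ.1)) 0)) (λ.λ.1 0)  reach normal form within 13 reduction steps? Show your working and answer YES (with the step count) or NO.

Answer: YES — reaches normal form λ.λ.1 in 13 ≤ 13 steps

Derivation:
  start: (λ.(λ.0 (λ.λ.1 0)) (λ.0) (0 (λ.λ.0 1) (0 (λ.λ.1)) 0)) (λ.λ.1 0)
  →1  (λ.0 (λ.λ.1 0)) (λ.0) ((λ.λ.1 0) (λ.λ.0 1) ((λ.λ.1 0) (λ.λ.1)) (λ.λ.1 0))
  →2  (λ.0) (λ.λ.1 0) ((λ.λ.1 0) (λ.λ.0 1) ((λ.λ.1 0) (λ.λ.1)) (λ.λ.1 0))
  →3  (λ.λ.1 0) ((λ.λ.1 0) (λ.λ.0 1) ((λ.λ.1 0) (λ.λ.1)) (λ.λ.1 0))
  →4  λ.(λ.λ.1 0) (λ.λ.0 1) ((λ.λ.1 0) (λ.λ.1)) (λ.λ.1 0) 0
  →5  λ.(λ.(λ.λ.0 1) 0) ((λ.λ.1 0) (λ.λ.1)) (λ.λ.1 0) 0
  →6  λ.(λ.λ.0 1) ((λ.λ.1 0) (λ.λ.1)) (λ.λ.1 0) 0
  →7  λ.(λ.0 ((λ.λ.1 0) (λ.λ.1))) (λ.λ.1 0) 0
  →8  λ.(λ.λ.1 0) ((λ.λ.1 0) (λ.λ.1)) 0
  →9  λ.(λ.(λ.λ.1 0) (λ.λ.1) 0) 0
  →10  λ.(λ.λ.1 0) (λ.λ.1) 0
  →11  λ.(λ.(λ.λ.1) 0) 0
  →12  λ.(λ.λ.1) 0
  →13  λ.λ.1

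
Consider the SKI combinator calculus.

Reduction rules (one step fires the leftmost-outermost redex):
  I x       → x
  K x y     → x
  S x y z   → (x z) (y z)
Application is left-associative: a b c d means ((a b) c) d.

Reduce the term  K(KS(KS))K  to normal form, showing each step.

Answer: normal form = S  (in 2 steps)

Working:
  start: K(KS(KS))K
  →1  KS(KS)
  →2  S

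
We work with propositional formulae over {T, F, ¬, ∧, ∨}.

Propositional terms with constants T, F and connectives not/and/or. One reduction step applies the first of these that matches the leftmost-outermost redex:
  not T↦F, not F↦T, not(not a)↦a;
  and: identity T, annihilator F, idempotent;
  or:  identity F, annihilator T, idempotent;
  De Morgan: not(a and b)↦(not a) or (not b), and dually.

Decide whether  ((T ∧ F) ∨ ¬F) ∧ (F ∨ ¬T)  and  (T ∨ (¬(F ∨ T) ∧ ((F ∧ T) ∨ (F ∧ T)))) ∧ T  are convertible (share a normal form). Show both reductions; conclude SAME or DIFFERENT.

Term A:
  start: ((T ∧ F) ∨ ¬F) ∧ (F ∨ ¬T)
  [1] (F ∨ ¬F) ∧ (F ∨ ¬T)
  [2] ¬F ∧ (F ∨ ¬T)
  [3] T ∧ (F ∨ ¬T)
  [4] F ∨ ¬T
  [5] ¬T
  [6] F

Term B:
  start: (T ∨ (¬(F ∨ T) ∧ ((F ∧ T) ∨ (F ∧ T)))) ∧ T
  [1] T ∨ (¬(F ∨ T) ∧ ((F ∧ T) ∨ (F ∧ T)))
  [2] T

Answer: DIFFERENT — A ⇓ F, B ⇓ T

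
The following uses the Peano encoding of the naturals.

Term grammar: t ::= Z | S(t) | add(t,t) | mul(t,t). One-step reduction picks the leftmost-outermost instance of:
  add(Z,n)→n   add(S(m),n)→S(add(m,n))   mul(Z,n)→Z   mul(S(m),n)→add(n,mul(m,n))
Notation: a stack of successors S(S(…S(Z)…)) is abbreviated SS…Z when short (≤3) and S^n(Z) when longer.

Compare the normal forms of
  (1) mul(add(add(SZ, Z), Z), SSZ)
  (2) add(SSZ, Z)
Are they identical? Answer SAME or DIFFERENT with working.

Answer: SAME — A ⇓ SSZ, B ⇓ SSZ

Working:
Term A:
  start: mul(add(add(SZ, Z), Z), SSZ)
  step 1: mul(add(S(add(Z, Z)), Z), SSZ)
  step 2: mul(S(add(add(Z, Z), Z)), SSZ)
  step 3: add(SSZ, mul(add(add(Z, Z), Z), SSZ))
  step 4: S(add(SZ, mul(add(add(Z, Z), Z), SSZ)))
  step 5: S(S(add(Z, mul(add(add(Z, Z), Z), SSZ))))
  step 6: S(S(mul(add(add(Z, Z), Z), SSZ)))
  step 7: S(S(mul(add(Z, Z), SSZ)))
  step 8: S(S(mul(Z, SSZ)))
  step 9: SSZ

Term B:
  start: add(SSZ, Z)
  step 1: S(add(SZ, Z))
  step 2: S(S(add(Z, Z)))
  step 3: SSZ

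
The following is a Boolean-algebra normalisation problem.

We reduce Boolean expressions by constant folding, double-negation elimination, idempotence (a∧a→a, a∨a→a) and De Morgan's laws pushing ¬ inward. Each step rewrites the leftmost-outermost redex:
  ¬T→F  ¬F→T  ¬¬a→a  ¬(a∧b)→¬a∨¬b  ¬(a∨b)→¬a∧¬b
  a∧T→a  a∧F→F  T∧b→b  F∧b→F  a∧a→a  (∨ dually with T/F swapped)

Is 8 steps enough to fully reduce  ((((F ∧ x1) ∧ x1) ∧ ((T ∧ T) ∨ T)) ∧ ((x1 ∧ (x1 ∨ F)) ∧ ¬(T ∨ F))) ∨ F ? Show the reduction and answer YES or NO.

  start: ((((F ∧ x1) ∧ x1) ∧ ((T ∧ T) ∨ T)) ∧ ((x1 ∧ (x1 ∨ F)) ∧ ¬(T ∨ F))) ∨ F
  →1  (((F ∧ x1) ∧ x1) ∧ ((T ∧ T) ∨ T)) ∧ ((x1 ∧ (x1 ∨ F)) ∧ ¬(T ∨ F))
  →2  ((F ∧ x1) ∧ ((T ∧ T) ∨ T)) ∧ ((x1 ∧ (x1 ∨ F)) ∧ ¬(T ∨ F))
  →3  (F ∧ ((T ∧ T) ∨ T)) ∧ ((x1 ∧ (x1 ∨ F)) ∧ ¬(T ∨ F))
  →4  F ∧ ((x1 ∧ (x1 ∨ F)) ∧ ¬(T ∨ F))
  →5  F

Answer: YES — reaches normal form F in 5 ≤ 8 steps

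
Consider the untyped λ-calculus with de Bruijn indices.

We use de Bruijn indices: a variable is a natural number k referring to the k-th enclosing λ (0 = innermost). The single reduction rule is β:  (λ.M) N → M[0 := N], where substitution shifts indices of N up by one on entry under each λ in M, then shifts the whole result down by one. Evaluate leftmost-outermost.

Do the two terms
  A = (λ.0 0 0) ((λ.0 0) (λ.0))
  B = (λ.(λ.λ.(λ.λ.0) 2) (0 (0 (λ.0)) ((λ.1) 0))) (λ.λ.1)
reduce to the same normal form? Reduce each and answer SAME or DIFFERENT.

Term A:
  start: (λ.0 0 0) ((λ.0 0) (λ.0))
  →1  (λ.0 0) (λ.0) ((λ.0 0) (λ.0)) ((λ.0 0) (λ.0))
  →2  (λ.0) (λ.0) ((λ.0 0) (λ.0)) ((λ.0 0) (λ.0))
  →3  (λ.0) ((λ.0 0) (λ.0)) ((λ.0 0) (λ.0))
  →4  (λ.0 0) (λ.0) ((λ.0 0) (λ.0))
  →5  (λ.0) (λ.0) ((λ.0 0) (λ.0))
  →6  (λ.0) ((λ.0 0) (λ.0))
  →7  (λ.0 0) (λ.0)
  →8  (λ.0) (λ.0)
  →9  λ.0

Term B:
  start: (λ.(λ.λ.(λ.λ.0) 2) (0 (0 (λ.0)) ((λ.1) 0))) (λ.λ.1)
  →1  (λ.λ.(λ.λ.0) (λ.λ.1)) ((λ.λ.1) ((λ.λ.1) (λ.0)) ((λ.λ.λ.1) (λ.λ.1)))
  →2  λ.(λ.λ.0) (λ.λ.1)
  →3  λ.λ.0

Answer: DIFFERENT — A ⇓ λ.0, B ⇓ λ.λ.0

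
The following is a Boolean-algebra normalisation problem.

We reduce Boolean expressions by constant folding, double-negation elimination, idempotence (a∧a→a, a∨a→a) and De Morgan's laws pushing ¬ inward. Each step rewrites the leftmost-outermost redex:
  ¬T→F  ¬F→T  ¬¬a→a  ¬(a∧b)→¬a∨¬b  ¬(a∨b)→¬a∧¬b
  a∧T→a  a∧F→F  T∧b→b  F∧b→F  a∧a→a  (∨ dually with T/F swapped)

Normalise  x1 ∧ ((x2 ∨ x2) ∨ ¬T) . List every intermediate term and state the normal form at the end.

  start: x1 ∧ ((x2 ∨ x2) ∨ ¬T)
  step 1: x1 ∧ (x2 ∨ ¬T)
  step 2: x1 ∧ (x2 ∨ F)
  step 3: x1 ∧ x2

Answer: normal form = x1 ∧ x2  (in 3 steps)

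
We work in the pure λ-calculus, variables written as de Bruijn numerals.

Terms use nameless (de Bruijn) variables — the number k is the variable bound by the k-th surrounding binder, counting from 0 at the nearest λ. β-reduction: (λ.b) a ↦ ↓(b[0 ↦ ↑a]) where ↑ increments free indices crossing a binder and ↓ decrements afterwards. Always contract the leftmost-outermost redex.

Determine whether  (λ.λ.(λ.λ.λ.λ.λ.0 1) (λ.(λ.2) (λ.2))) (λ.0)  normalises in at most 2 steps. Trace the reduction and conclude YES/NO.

Answer: YES — reaches normal form λ.λ.λ.λ.λ.0 1 in 2 ≤ 2 steps

Reduction:
  start: (λ.λ.(λ.λ.λ.λ.λ.0 1) (λ.(λ.2) (λ.2))) (λ.0)
  [1] λ.(λ.λ.λ.λ.λ.0 1) (λ.(λ.2) (λ.2))
  [2] λ.λ.λ.λ.λ.0 1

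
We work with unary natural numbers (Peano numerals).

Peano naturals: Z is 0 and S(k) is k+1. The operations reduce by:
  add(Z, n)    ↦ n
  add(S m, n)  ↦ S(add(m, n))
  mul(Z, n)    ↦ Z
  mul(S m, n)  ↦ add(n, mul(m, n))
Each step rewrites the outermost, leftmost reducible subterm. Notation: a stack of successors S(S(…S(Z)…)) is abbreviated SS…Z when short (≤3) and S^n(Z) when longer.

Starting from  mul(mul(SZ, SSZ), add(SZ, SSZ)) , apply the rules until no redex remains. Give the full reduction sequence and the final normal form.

Answer: normal form = S^6(Z)  (in 20 steps)

Reduction:
  start: mul(mul(SZ, SSZ), add(SZ, SSZ))
  [1] mul(add(SSZ, mul(Z, SSZ)), add(SZ, SSZ))
  [2] mul(S(add(SZ, mul(Z, SSZ))), add(SZ, SSZ))
  [3] add(add(SZ, SSZ), mul(add(SZ, mul(Z, SSZ)), add(SZ, SSZ)))
  [4] add(S(add(Z, SSZ)), mul(add(SZ, mul(Z, SSZ)), add(SZ, SSZ)))
  [5] S(add(add(Z, SSZ), mul(add(SZ, mul(Z, SSZ)), add(SZ, SSZ))))
  [6] S(add(SSZ, mul(add(SZ, mul(Z, SSZ)), add(SZ, SSZ))))
  [7] S(S(add(SZ, mul(add(SZ, mul(Z, SSZ)), add(SZ, SSZ)))))
  [8] S(S(S(add(Z, mul(add(SZ, mul(Z, SSZ)), add(SZ, SSZ))))))
  [9] S(S(S(mul(add(SZ, mul(Z, SSZ)), add(SZ, SSZ)))))
  [10] S(S(S(mul(S(add(Z, mul(Z, SSZ))), add(SZ, SSZ)))))
  [11] S(S(S(add(add(SZ, SSZ), mul(add(Z, mul(Z, SSZ)), add(SZ, SSZ))))))
  [12] S(S(S(add(S(add(Z, SSZ)), mul(add(Z, mul(Z, SSZ)), add(SZ, SSZ))))))
  [13] S(S(S(S(add(add(Z, SSZ), mul(add(Z, mul(Z, SSZ)), add(SZ, SSZ)))))))
  [14] S(S(S(S(add(SSZ, mul(add(Z, mul(Z, SSZ)), add(SZ, SSZ)))))))
  [15] S(S(S(S(S(add(SZ, mul(add(Z, mul(Z, SSZ)), add(SZ, SSZ))))))))
  [16] S(S(S(S(S(S(add(Z, mul(add(Z, mul(Z, SSZ)), add(SZ, SSZ)))))))))
  [17] S(S(S(S(S(S(mul(add(Z, mul(Z, SSZ)), add(SZ, SSZ))))))))
  [18] S(S(S(S(S(S(mul(mul(Z, SSZ), add(SZ, SSZ))))))))
  [19] S(S(S(S(S(S(mul(Z, add(SZ, SSZ))))))))
  [20] S^6(Z)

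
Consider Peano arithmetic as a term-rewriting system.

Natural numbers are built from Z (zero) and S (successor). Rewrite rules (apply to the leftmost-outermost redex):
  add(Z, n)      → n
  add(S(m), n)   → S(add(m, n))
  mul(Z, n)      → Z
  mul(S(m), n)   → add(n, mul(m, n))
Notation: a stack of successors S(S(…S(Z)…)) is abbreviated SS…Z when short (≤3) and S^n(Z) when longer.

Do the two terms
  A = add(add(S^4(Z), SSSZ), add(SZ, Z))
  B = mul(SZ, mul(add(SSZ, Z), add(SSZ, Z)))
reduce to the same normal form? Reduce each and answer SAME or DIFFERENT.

Term A:
  start: add(add(S^4(Z), SSSZ), add(SZ, Z))
  [1] add(S(add(SSSZ, SSSZ)), add(SZ, Z))
  [2] S(add(add(SSSZ, SSSZ), add(SZ, Z)))
  [3] S(add(S(add(SSZ, SSSZ)), add(SZ, Z)))
  [4] S(S(add(add(SSZ, SSSZ), add(SZ, Z))))
  [5] S(S(add(S(add(SZ, SSSZ)), add(SZ, Z))))
  [6] S(S(S(add(add(SZ, SSSZ), add(SZ, Z)))))
  [7] S(S(S(add(S(add(Z, SSSZ)), add(SZ, Z)))))
  [8] S(S(S(S(add(add(Z, SSSZ), add(SZ, Z))))))
  [9] S(S(S(S(add(SSSZ, add(SZ, Z))))))
  [10] S(S(S(S(S(add(SSZ, add(SZ, Z)))))))
  [11] S(S(S(S(S(S(add(SZ, add(SZ, Z))))))))
  [12] S(S(S(S(S(S(S(add(Z, add(SZ, Z)))))))))
  [13] S(S(S(S(S(S(S(add(SZ, Z))))))))
  [14] S(S(S(S(S(S(S(S(add(Z, Z)))))))))
  [15] S^8(Z)

Term B:
  start: mul(SZ, mul(add(SSZ, Z), add(SSZ, Z)))
  [1] add(mul(add(SSZ, Z), add(SSZ, Z)), mul(Z, mul(add(SSZ, Z), add(SSZ, Z))))
  [2] add(mul(S(add(SZ, Z)), add(SSZ, Z)), mul(Z, mul(add(SSZ, Z), add(SSZ, Z))))
  [3] add(add(add(SSZ, Z), mul(add(SZ, Z), add(SSZ, Z))), mul(Z, mul(add(SSZ, Z), add(SSZ, Z))))
  [4] add(add(S(add(SZ, Z)), mul(add(SZ, Z), add(SSZ, Z))), mul(Z, mul(add(SSZ, Z), add(SSZ, Z))))
  [5] add(S(add(add(SZ, Z), mul(add(SZ, Z), add(SSZ, Z)))), mul(Z, mul(add(SSZ, Z), add(SSZ, Z))))
  [6] S(add(add(add(SZ, Z), mul(add(SZ, Z), add(SSZ, Z))), mul(Z, mul(add(SSZ, Z), add(SSZ, Z)))))
  [7] S(add(add(S(add(Z, Z)), mul(add(SZ, Z), add(SSZ, Z))), mul(Z, mul(add(SSZ, Z), add(SSZ, Z)))))
  [8] S(add(S(add(add(Z, Z), mul(add(SZ, Z), add(SSZ, Z)))), mul(Z, mul(add(SSZ, Z), add(SSZ, Z)))))
  [9] S(S(add(add(add(Z, Z), mul(add(SZ, Z), add(SSZ, Z))), mul(Z, mul(add(SSZ, Z), add(SSZ, Z))))))
  [10] S(S(add(add(Z, mul(add(SZ, Z), add(SSZ, Z))), mul(Z, mul(add(SSZ, Z), add(SSZ, Z))))))
  [11] S(S(add(mul(add(SZ, Z), add(SSZ, Z)), mul(Z, mul(add(SSZ, Z), add(SSZ, Z))))))
  [12] S(S(add(mul(S(add(Z, Z)), add(SSZ, Z)), mul(Z, mul(add(SSZ, Z), add(SSZ, Z))))))
  [13] S(S(add(add(add(SSZ, Z), mul(add(Z, Z), add(SSZ, Z))), mul(Z, mul(add(SSZ, Z), add(SSZ, Z))))))
  [14] S(S(add(add(S(add(SZ, Z)), mul(add(Z, Z), add(SSZ, Z))), mul(Z, mul(add(SSZ, Z), add(SSZ, Z))))))
  [15] S(S(add(S(add(add(SZ, Z), mul(add(Z, Z), add(SSZ, Z)))), mul(Z, mul(add(SSZ, Z), add(SSZ, Z))))))
  [16] S(S(S(add(add(add(SZ, Z), mul(add(Z, Z), add(SSZ, Z))), mul(Z, mul(add(SSZ, Z), add(SSZ, Z)))))))
  [17] S(S(S(add(add(S(add(Z, Z)), mul(add(Z, Z), add(SSZ, Z))), mul(Z, mul(add(SSZ, Z), add(SSZ, Z)))))))
  [18] S(S(S(add(S(add(add(Z, Z), mul(add(Z, Z), add(SSZ, Z)))), mul(Z, mul(add(SSZ, Z), add(SSZ, Z)))))))
  [19] S(S(S(S(add(add(add(Z, Z), mul(add(Z, Z), add(SSZ, Z))), mul(Z, mul(add(SSZ, Z), add(SSZ, Z))))))))
  [20] S(S(S(S(add(add(Z, mul(add(Z, Z), add(SSZ, Z))), mul(Z, mul(add(SSZ, Z), add(SSZ, Z))))))))
  [21] S(S(S(S(add(mul(add(Z, Z), add(SSZ, Z)), mul(Z, mul(add(SSZ, Z), add(SSZ, Z))))))))
  [22] S(S(S(S(add(mul(Z, add(SSZ, Z)), mul(Z, mul(add(SSZ, Z), add(SSZ, Z))))))))
  [23] S(S(S(S(add(Z, mul(Z, mul(add(SSZ, Z), add(SSZ, Z))))))))
  [24] S(S(S(S(mul(Z, mul(add(SSZ, Z), add(SSZ, Z)))))))
  [25] S^4(Z)

Answer: DIFFERENT — A ⇓ S^8(Z), B ⇓ S^4(Z)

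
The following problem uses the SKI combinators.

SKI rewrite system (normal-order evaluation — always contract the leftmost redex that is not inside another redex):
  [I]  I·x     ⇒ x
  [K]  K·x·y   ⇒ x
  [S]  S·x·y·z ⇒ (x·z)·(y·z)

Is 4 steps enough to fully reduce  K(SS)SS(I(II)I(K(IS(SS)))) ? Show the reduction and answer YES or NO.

Answer: NO — after 4 steps the term is S(II(K(IS(SS))))(S(I(II)I(K(IS(SS))))), not yet normal

Working:
  start: K(SS)SS(I(II)I(K(IS(SS))))
  step 1: SSS(I(II)I(K(IS(SS))))
  step 2: S(I(II)I(K(IS(SS))))(S(I(II)I(K(IS(SS)))))
  step 3: S(III(K(IS(SS))))(S(I(II)I(K(IS(SS)))))
  step 4: S(II(K(IS(SS))))(S(I(II)I(K(IS(SS)))))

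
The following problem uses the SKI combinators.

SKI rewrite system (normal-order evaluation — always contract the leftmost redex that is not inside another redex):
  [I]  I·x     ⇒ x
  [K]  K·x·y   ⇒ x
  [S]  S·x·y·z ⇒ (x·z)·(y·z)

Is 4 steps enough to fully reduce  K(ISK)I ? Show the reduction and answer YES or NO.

  start: K(ISK)I
  →1  ISK
  →2  SK

Answer: YES — reaches normal form SK in 2 ≤ 4 steps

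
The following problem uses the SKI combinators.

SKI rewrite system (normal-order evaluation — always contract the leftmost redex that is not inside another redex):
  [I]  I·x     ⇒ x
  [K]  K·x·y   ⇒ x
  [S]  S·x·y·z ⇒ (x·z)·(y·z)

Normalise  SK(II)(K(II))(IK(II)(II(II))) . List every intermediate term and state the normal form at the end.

  start: SK(II)(K(II))(IK(II)(II(II)))
  [1] K(K(II))(II(K(II)))(IK(II)(II(II)))
  [2] K(II)(IK(II)(II(II)))
  [3] II
  [4] I

Answer: normal form = I  (in 4 steps)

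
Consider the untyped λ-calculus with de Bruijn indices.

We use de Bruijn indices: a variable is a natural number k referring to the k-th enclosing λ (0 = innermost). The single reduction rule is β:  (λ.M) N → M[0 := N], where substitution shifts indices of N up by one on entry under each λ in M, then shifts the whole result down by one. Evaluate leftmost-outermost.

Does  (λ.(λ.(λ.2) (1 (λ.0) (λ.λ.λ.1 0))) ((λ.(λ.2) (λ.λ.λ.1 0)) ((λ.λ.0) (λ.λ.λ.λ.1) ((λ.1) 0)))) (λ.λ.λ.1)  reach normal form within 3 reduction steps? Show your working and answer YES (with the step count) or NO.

  start: (λ.(λ.(λ.2) (1 (λ.0) (λ.λ.λ.1 0))) ((λ.(λ.2) (λ.λ.λ.1 0)) ((λ.λ.0) (λ.λ.λ.λ.1) ((λ.1) 0)))) (λ.λ.λ.1)
  →1  (λ.(λ.λ.λ.λ.1) ((λ.λ.λ.1) (λ.0) (λ.λ.λ.1 0))) ((λ.(λ.λ.λ.λ.1) (λ.λ.λ.1 0)) ((λ.λ.0) (λ.λ.λ.λ.1) ((λ.λ.λ.λ.1) (λ.λ.λ.1))))
  →2  (λ.λ.λ.λ.1) ((λ.λ.λ.1) (λ.0) (λ.λ.λ.1 0))
  →3  λ.λ.λ.1

Answer: YES — reaches normal form λ.λ.λ.1 in 3 ≤ 3 steps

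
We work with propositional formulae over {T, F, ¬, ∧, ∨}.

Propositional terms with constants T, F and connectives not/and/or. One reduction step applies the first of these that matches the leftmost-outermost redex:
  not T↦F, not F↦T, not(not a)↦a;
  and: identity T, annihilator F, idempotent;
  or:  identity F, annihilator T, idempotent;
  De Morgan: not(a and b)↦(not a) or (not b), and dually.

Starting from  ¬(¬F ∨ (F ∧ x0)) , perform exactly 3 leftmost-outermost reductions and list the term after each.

  start: ¬(¬F ∨ (F ∧ x0))
  step 1: ¬¬F ∧ ¬(F ∧ x0)
  step 2: F ∧ ¬(F ∧ x0)
  step 3: F

Answer: after 3 steps: F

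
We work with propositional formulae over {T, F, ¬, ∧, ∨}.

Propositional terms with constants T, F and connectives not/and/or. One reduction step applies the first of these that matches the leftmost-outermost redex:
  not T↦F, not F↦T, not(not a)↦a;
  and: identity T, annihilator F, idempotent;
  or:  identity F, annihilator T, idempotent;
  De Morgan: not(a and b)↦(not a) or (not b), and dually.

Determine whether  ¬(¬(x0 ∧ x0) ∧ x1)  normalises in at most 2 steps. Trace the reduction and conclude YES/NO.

  start: ¬(¬(x0 ∧ x0) ∧ x1)
  →1  ¬¬(x0 ∧ x0) ∨ ¬x1
  →2  (x0 ∧ x0) ∨ ¬x1

Answer: NO — after 2 steps the term is (x0 ∧ x0) ∨ ¬x1, not yet normal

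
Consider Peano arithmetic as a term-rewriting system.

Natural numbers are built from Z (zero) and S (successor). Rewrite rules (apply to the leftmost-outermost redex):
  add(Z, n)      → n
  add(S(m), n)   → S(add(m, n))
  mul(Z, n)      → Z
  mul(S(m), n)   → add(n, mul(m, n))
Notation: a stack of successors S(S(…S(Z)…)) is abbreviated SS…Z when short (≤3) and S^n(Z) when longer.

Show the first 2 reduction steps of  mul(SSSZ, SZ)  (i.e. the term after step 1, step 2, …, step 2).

Answer: after 2 steps: S(add(Z, mul(SSZ, SZ)))

Working:
  start: mul(SSSZ, SZ)
  →1  add(SZ, mul(SSZ, SZ))
  →2  S(add(Z, mul(SSZ, SZ)))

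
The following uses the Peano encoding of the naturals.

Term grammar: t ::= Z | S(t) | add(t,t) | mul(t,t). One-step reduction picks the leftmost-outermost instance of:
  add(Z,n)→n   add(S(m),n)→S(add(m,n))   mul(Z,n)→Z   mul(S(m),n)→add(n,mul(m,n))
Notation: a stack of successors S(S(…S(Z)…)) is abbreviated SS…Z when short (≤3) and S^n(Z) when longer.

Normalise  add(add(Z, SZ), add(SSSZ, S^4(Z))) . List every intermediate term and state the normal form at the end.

Answer: normal form = S^8(Z)  (in 7 steps)

Reduction:
  start: add(add(Z, SZ), add(SSSZ, S^4(Z)))
  step 1: add(SZ, add(SSSZ, S^4(Z)))
  step 2: S(add(Z, add(SSSZ, S^4(Z))))
  step 3: S(add(SSSZ, S^4(Z)))
  step 4: S(S(add(SSZ, S^4(Z))))
  step 5: S(S(S(add(SZ, S^4(Z)))))
  step 6: S(S(S(S(add(Z, S^4(Z))))))
  step 7: S^8(Z)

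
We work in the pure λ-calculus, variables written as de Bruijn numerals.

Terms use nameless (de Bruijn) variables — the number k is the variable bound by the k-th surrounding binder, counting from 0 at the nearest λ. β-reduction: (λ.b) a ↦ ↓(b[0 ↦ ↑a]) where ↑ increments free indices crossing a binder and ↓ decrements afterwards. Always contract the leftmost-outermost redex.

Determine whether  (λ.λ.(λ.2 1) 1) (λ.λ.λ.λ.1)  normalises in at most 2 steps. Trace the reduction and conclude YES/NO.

Answer: NO — after 2 steps the term is λ.(λ.λ.λ.λ.1) 0, not yet normal

Derivation:
  start: (λ.λ.(λ.2 1) 1) (λ.λ.λ.λ.1)
  →1  λ.(λ.(λ.λ.λ.λ.1) 1) (λ.λ.λ.λ.1)
  →2  λ.(λ.λ.λ.λ.1) 0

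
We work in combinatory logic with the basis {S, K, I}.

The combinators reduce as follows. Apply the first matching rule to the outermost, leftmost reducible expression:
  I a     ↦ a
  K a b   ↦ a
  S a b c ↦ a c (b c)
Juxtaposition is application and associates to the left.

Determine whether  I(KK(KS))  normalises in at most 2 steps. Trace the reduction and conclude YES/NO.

Answer: YES — reaches normal form K in 2 ≤ 2 steps

Derivation:
  start: I(KK(KS))
  step 1: KK(KS)
  step 2: K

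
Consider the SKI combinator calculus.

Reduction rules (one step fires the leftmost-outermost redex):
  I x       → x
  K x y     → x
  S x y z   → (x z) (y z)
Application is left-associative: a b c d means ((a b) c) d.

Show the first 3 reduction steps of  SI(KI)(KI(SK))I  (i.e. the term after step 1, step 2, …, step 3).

Answer: after 3 steps: I(KI(KI(SK)))I

Reduction:
  start: SI(KI)(KI(SK))I
  [1] I(KI(SK))(KI(KI(SK)))I
  [2] KI(SK)(KI(KI(SK)))I
  [3] I(KI(KI(SK)))I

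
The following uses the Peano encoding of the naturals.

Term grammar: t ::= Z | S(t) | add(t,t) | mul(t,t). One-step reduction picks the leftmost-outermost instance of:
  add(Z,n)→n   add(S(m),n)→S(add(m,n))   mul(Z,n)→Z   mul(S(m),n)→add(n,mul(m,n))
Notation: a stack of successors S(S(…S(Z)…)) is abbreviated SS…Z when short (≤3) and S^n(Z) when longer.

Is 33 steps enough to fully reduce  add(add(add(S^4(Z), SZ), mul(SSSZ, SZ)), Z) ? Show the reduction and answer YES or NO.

Answer: YES — reaches normal form S^8(Z) in 30 ≤ 33 steps

Reduction:
  start: add(add(add(S^4(Z), SZ), mul(SSSZ, SZ)), Z)
  step 1: add(add(S(add(SSSZ, SZ)), mul(SSSZ, SZ)), Z)
  step 2: add(S(add(add(SSSZ, SZ), mul(SSSZ, SZ))), Z)
  step 3: S(add(add(add(SSSZ, SZ), mul(SSSZ, SZ)), Z))
  step 4: S(add(add(S(add(SSZ, SZ)), mul(SSSZ, SZ)), Z))
  step 5: S(add(S(add(add(SSZ, SZ), mul(SSSZ, SZ))), Z))
  step 6: S(S(add(add(add(SSZ, SZ), mul(SSSZ, SZ)), Z)))
  step 7: S(S(add(add(S(add(SZ, SZ)), mul(SSSZ, SZ)), Z)))
  step 8: S(S(add(S(add(add(SZ, SZ), mul(SSSZ, SZ))), Z)))
  step 9: S(S(S(add(add(add(SZ, SZ), mul(SSSZ, SZ)), Z))))
  step 10: S(S(S(add(add(S(add(Z, SZ)), mul(SSSZ, SZ)), Z))))
  step 11: S(S(S(add(S(add(add(Z, SZ), mul(SSSZ, SZ))), Z))))
  step 12: S(S(S(S(add(add(add(Z, SZ), mul(SSSZ, SZ)), Z)))))
  step 13: S(S(S(S(add(add(SZ, mul(SSSZ, SZ)), Z)))))
  step 14: S(S(S(S(add(S(add(Z, mul(SSSZ, SZ))), Z)))))
  step 15: S(S(S(S(S(add(add(Z, mul(SSSZ, SZ)), Z))))))
  step 16: S(S(S(S(S(add(mul(SSSZ, SZ), Z))))))
  step 17: S(S(S(S(S(add(add(SZ, mul(SSZ, SZ)), Z))))))
  step 18: S(S(S(S(S(add(S(add(Z, mul(SSZ, SZ))), Z))))))
  step 19: S(S(S(S(S(S(add(add(Z, mul(SSZ, SZ)), Z)))))))
  step 20: S(S(S(S(S(S(add(mul(SSZ, SZ), Z)))))))
  step 21: S(S(S(S(S(S(add(add(SZ, mul(SZ, SZ)), Z)))))))
  step 22: S(S(S(S(S(S(add(S(add(Z, mul(SZ, SZ))), Z)))))))
  step 23: S(S(S(S(S(S(S(add(add(Z, mul(SZ, SZ)), Z))))))))
  step 24: S(S(S(S(S(S(S(add(mul(SZ, SZ), Z))))))))
  step 25: S(S(S(S(S(S(S(add(add(SZ, mul(Z, SZ)), Z))))))))
  step 26: S(S(S(S(S(S(S(add(S(add(Z, mul(Z, SZ))), Z))))))))
  step 27: S(S(S(S(S(S(S(S(add(add(Z, mul(Z, SZ)), Z)))))))))
  step 28: S(S(S(S(S(S(S(S(add(mul(Z, SZ), Z)))))))))
  step 29: S(S(S(S(S(S(S(S(add(Z, Z)))))))))
  step 30: S^8(Z)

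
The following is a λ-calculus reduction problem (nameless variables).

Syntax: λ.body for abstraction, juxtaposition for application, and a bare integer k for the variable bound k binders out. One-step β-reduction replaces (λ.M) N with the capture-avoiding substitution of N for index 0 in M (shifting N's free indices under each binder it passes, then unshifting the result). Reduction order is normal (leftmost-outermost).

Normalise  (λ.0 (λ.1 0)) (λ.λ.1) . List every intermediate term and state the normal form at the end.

Answer: normal form = λ.λ.λ.1  (in 3 steps)

Derivation:
  start: (λ.0 (λ.1 0)) (λ.λ.1)
  [1] (λ.λ.1) (λ.(λ.λ.1) 0)
  [2] λ.λ.(λ.λ.1) 0
  [3] λ.λ.λ.1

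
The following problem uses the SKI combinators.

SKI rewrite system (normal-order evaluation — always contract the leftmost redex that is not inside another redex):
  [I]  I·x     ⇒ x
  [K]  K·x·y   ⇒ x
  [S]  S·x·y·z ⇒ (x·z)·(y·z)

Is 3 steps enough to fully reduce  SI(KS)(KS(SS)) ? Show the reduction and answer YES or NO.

Answer: NO — after 3 steps the term is S(KS(KS(SS))), not yet normal

Derivation:
  start: SI(KS)(KS(SS))
  [1] I(KS(SS))(KS(KS(SS)))
  [2] KS(SS)(KS(KS(SS)))
  [3] S(KS(KS(SS)))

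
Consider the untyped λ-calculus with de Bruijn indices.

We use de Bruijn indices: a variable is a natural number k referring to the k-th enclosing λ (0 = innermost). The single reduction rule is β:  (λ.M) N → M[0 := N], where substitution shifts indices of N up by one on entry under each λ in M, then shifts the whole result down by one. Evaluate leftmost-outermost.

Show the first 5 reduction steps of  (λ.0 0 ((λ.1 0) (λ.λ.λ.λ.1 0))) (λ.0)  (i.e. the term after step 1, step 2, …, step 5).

  start: (λ.0 0 ((λ.1 0) (λ.λ.λ.λ.1 0))) (λ.0)
  step 1: (λ.0) (λ.0) ((λ.(λ.0) 0) (λ.λ.λ.λ.1 0))
  step 2: (λ.0) ((λ.(λ.0) 0) (λ.λ.λ.λ.1 0))
  step 3: (λ.(λ.0) 0) (λ.λ.λ.λ.1 0)
  step 4: (λ.0) (λ.λ.λ.λ.1 0)
  step 5: λ.λ.λ.λ.1 0

Answer: after 5 steps: λ.λ.λ.λ.1 0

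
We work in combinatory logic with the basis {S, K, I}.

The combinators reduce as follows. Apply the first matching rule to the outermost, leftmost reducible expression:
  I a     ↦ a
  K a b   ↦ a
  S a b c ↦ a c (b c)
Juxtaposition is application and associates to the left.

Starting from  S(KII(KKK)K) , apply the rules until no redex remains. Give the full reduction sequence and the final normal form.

Answer: normal form = S(KK)  (in 3 steps)

Derivation:
  start: S(KII(KKK)K)
  →1  S(I(KKK)K)
  →2  S(KKKK)
  →3  S(KK)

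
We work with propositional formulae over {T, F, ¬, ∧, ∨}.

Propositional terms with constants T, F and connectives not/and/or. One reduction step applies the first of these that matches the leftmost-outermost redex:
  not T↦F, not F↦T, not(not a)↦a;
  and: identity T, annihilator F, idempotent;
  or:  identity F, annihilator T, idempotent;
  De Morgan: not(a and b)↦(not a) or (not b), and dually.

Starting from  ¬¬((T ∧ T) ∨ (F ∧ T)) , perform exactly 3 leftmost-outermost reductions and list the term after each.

Answer: after 3 steps: T

Reduction:
  start: ¬¬((T ∧ T) ∨ (F ∧ T))
  step 1: (T ∧ T) ∨ (F ∧ T)
  step 2: T ∨ (F ∧ T)
  step 3: T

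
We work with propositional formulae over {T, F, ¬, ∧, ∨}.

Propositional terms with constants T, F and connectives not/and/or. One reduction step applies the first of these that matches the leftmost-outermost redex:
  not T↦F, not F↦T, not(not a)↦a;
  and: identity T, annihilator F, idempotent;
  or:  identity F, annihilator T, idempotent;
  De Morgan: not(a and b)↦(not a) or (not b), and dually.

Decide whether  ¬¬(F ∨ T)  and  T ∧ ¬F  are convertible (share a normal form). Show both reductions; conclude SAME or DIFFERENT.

Answer: SAME — A ⇓ T, B ⇓ T

Working:
Term A:
  start: ¬¬(F ∨ T)
  step 1: F ∨ T
  step 2: T

Term B:
  start: T ∧ ¬F
  step 1: ¬F
  step 2: T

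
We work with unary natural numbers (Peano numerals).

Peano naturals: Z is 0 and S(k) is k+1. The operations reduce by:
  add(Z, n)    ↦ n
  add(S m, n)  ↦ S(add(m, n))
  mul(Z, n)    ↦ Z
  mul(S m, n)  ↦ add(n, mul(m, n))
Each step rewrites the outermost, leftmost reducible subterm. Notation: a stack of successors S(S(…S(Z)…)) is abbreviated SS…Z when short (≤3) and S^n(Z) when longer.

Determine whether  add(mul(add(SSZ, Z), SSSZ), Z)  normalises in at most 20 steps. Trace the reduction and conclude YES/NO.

  start: add(mul(add(SSZ, Z), SSSZ), Z)
  →1  add(mul(S(add(SZ, Z)), SSSZ), Z)
  →2  add(add(SSSZ, mul(add(SZ, Z), SSSZ)), Z)
  →3  add(S(add(SSZ, mul(add(SZ, Z), SSSZ))), Z)
  →4  S(add(add(SSZ, mul(add(SZ, Z), SSSZ)), Z))
  →5  S(add(S(add(SZ, mul(add(SZ, Z), SSSZ))), Z))
  →6  S(S(add(add(SZ, mul(add(SZ, Z), SSSZ)), Z)))
  →7  S(S(add(S(add(Z, mul(add(SZ, Z), SSSZ))), Z)))
  →8  S(S(S(add(add(Z, mul(add(SZ, Z), SSSZ)), Z))))
  →9  S(S(S(add(mul(add(SZ, Z), SSSZ), Z))))
  →10  S(S(S(add(mul(S(add(Z, Z)), SSSZ), Z))))
  →11  S(S(S(add(add(SSSZ, mul(add(Z, Z), SSSZ)), Z))))
  →12  S(S(S(add(S(add(SSZ, mul(add(Z, Z), SSSZ))), Z))))
  →13  S(S(S(S(add(add(SSZ, mul(add(Z, Z), SSSZ)), Z)))))
  →14  S(S(S(S(add(S(add(SZ, mul(add(Z, Z), SSSZ))), Z)))))
  →15  S(S(S(S(S(add(add(SZ, mul(add(Z, Z), SSSZ)), Z))))))
  →16  S(S(S(S(S(add(S(add(Z, mul(add(Z, Z), SSSZ))), Z))))))
  →17  S(S(S(S(S(S(add(add(Z, mul(add(Z, Z), SSSZ)), Z)))))))
  →18  S(S(S(S(S(S(add(mul(add(Z, Z), SSSZ), Z)))))))
  →19  S(S(S(S(S(S(add(mul(Z, SSSZ), Z)))))))
  →20  S(S(S(S(S(S(add(Z, Z)))))))

Answer: NO — after 20 steps the term is S(S(S(S(S(S(add(Z, Z))))))), not yet normal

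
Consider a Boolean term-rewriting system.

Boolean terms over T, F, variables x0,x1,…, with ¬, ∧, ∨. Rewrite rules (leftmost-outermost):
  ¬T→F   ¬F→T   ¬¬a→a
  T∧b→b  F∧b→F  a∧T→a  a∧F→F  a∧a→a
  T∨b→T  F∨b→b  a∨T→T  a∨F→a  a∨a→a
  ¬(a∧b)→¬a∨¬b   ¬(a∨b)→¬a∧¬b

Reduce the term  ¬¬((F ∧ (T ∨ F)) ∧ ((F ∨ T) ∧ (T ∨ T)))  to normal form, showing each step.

  start: ¬¬((F ∧ (T ∨ F)) ∧ ((F ∨ T) ∧ (T ∨ T)))
  →1  (F ∧ (T ∨ F)) ∧ ((F ∨ T) ∧ (T ∨ T))
  →2  F ∧ ((F ∨ T) ∧ (T ∨ T))
  →3  F

Answer: normal form = F  (in 3 steps)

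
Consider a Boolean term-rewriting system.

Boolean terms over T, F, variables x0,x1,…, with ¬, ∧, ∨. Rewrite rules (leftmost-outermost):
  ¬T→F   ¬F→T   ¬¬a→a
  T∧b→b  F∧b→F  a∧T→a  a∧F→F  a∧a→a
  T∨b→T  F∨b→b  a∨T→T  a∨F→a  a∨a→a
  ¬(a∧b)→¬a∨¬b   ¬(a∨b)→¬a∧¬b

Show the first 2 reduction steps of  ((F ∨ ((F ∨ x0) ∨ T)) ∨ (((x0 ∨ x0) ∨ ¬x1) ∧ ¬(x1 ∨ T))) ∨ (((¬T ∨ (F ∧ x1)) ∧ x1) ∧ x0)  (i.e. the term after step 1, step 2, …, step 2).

  start: ((F ∨ ((F ∨ x0) ∨ T)) ∨ (((x0 ∨ x0) ∨ ¬x1) ∧ ¬(x1 ∨ T))) ∨ (((¬T ∨ (F ∧ x1)) ∧ x1) ∧ x0)
  →1  (((F ∨ x0) ∨ T) ∨ (((x0 ∨ x0) ∨ ¬x1) ∧ ¬(x1 ∨ T))) ∨ (((¬T ∨ (F ∧ x1)) ∧ x1) ∧ x0)
  →2  (T ∨ (((x0 ∨ x0) ∨ ¬x1) ∧ ¬(x1 ∨ T))) ∨ (((¬T ∨ (F ∧ x1)) ∧ x1) ∧ x0)

Answer: after 2 steps: (T ∨ (((x0 ∨ x0) ∨ ¬x1) ∧ ¬(x1 ∨ T))) ∨ (((¬T ∨ (F ∧ x1)) ∧ x1) ∧ x0)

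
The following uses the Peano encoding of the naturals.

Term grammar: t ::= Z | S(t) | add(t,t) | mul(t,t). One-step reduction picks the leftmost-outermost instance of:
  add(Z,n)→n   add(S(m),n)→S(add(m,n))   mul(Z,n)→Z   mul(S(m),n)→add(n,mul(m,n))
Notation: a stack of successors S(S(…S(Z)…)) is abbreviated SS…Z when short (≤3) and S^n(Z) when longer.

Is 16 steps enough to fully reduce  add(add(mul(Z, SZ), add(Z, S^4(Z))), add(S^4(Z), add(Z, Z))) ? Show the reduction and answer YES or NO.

Answer: YES — reaches normal form S^8(Z) in 14 ≤ 16 steps

Working:
  start: add(add(mul(Z, SZ), add(Z, S^4(Z))), add(S^4(Z), add(Z, Z)))
  [1] add(add(Z, add(Z, S^4(Z))), add(S^4(Z), add(Z, Z)))
  [2] add(add(Z, S^4(Z)), add(S^4(Z), add(Z, Z)))
  [3] add(S^4(Z), add(S^4(Z), add(Z, Z)))
  [4] S(add(SSSZ, add(S^4(Z), add(Z, Z))))
  [5] S(S(add(SSZ, add(S^4(Z), add(Z, Z)))))
  [6] S(S(S(add(SZ, add(S^4(Z), add(Z, Z))))))
  [7] S(S(S(S(add(Z, add(S^4(Z), add(Z, Z)))))))
  [8] S(S(S(S(add(S^4(Z), add(Z, Z))))))
  [9] S(S(S(S(S(add(SSSZ, add(Z, Z)))))))
  [10] S(S(S(S(S(S(add(SSZ, add(Z, Z))))))))
  [11] S(S(S(S(S(S(S(add(SZ, add(Z, Z)))))))))
  [12] S(S(S(S(S(S(S(S(add(Z, add(Z, Z))))))))))
  [13] S(S(S(S(S(S(S(S(add(Z, Z)))))))))
  [14] S^8(Z)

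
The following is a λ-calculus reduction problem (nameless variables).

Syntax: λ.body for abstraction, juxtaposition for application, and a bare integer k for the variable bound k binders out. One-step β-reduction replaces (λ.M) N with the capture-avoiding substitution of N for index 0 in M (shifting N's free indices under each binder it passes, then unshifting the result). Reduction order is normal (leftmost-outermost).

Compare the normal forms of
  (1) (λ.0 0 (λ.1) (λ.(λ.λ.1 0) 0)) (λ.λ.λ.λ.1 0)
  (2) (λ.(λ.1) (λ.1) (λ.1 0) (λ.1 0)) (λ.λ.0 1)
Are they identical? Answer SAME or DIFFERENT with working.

Term A:
  start: (λ.0 0 (λ.1) (λ.(λ.λ.1 0) 0)) (λ.λ.λ.λ.1 0)
  [1] (λ.λ.λ.λ.1 0) (λ.λ.λ.λ.1 0) (λ.λ.λ.λ.λ.1 0) (λ.(λ.λ.1 0) 0)
  [2] (λ.λ.λ.1 0) (λ.λ.λ.λ.λ.1 0) (λ.(λ.λ.1 0) 0)
  [3] (λ.λ.1 0) (λ.(λ.λ.1 0) 0)
  [4] λ.(λ.(λ.λ.1 0) 0) 0
  [5] λ.(λ.λ.1 0) 0
  [6] λ.λ.1 0

Term B:
  start: (λ.(λ.1) (λ.1) (λ.1 0) (λ.1 0)) (λ.λ.0 1)
  [1] (λ.λ.λ.0 1) (λ.λ.λ.0 1) (λ.(λ.λ.0 1) 0) (λ.(λ.λ.0 1) 0)
  [2] (λ.λ.0 1) (λ.(λ.λ.0 1) 0) (λ.(λ.λ.0 1) 0)
  [3] (λ.0 (λ.(λ.λ.0 1) 0)) (λ.(λ.λ.0 1) 0)
  [4] (λ.(λ.λ.0 1) 0) (λ.(λ.λ.0 1) 0)
  [5] (λ.λ.0 1) (λ.(λ.λ.0 1) 0)
  [6] λ.0 (λ.(λ.λ.0 1) 0)
  [7] λ.0 (λ.λ.0 1)

Answer: DIFFERENT — A ⇓ λ.λ.1 0, B ⇓ λ.0 (λ.λ.0 1)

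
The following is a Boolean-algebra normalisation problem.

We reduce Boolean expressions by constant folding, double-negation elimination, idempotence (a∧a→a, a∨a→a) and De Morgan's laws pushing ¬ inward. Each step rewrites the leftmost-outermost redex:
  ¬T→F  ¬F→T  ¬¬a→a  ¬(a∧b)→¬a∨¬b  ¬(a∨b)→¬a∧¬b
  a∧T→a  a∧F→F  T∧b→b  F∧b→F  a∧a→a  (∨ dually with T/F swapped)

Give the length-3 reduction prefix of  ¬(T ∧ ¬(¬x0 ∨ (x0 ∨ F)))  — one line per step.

  start: ¬(T ∧ ¬(¬x0 ∨ (x0 ∨ F)))
  [1] ¬T ∨ ¬¬(¬x0 ∨ (x0 ∨ F))
  [2] F ∨ ¬¬(¬x0 ∨ (x0 ∨ F))
  [3] ¬¬(¬x0 ∨ (x0 ∨ F))

Answer: after 3 steps: ¬¬(¬x0 ∨ (x0 ∨ F))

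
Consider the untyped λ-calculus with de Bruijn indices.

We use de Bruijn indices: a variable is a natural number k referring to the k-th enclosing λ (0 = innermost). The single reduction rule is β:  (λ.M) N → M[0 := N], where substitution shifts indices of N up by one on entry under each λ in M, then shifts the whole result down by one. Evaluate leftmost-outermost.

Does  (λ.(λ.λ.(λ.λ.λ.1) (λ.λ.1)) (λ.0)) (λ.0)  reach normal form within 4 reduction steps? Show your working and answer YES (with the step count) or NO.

Answer: YES — reaches normal form λ.λ.λ.1 in 3 ≤ 4 steps

Derivation:
  start: (λ.(λ.λ.(λ.λ.λ.1) (λ.λ.1)) (λ.0)) (λ.0)
  →1  (λ.λ.(λ.λ.λ.1) (λ.λ.1)) (λ.0)
  →2  λ.(λ.λ.λ.1) (λ.λ.1)
  →3  λ.λ.λ.1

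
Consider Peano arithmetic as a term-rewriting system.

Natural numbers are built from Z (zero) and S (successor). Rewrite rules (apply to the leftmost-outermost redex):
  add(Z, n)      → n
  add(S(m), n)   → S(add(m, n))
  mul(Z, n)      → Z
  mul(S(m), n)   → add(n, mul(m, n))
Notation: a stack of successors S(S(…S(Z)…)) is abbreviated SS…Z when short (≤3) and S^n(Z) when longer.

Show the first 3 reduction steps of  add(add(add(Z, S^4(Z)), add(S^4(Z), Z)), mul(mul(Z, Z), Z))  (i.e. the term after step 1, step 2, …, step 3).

  start: add(add(add(Z, S^4(Z)), add(S^4(Z), Z)), mul(mul(Z, Z), Z))
  step 1: add(add(S^4(Z), add(S^4(Z), Z)), mul(mul(Z, Z), Z))
  step 2: add(S(add(SSSZ, add(S^4(Z), Z))), mul(mul(Z, Z), Z))
  step 3: S(add(add(SSSZ, add(S^4(Z), Z)), mul(mul(Z, Z), Z)))

Answer: after 3 steps: S(add(add(SSSZ, add(S^4(Z), Z)), mul(mul(Z, Z), Z)))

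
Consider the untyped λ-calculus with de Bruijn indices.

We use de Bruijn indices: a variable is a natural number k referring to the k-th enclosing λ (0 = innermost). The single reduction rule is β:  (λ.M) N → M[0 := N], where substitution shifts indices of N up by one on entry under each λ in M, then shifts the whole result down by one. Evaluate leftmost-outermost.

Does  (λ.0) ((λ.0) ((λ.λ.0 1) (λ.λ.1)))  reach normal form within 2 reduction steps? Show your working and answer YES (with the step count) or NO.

Answer: NO — after 2 steps the term is (λ.λ.0 1) (λ.λ.1), not yet normal

Derivation:
  start: (λ.0) ((λ.0) ((λ.λ.0 1) (λ.λ.1)))
  [1] (λ.0) ((λ.λ.0 1) (λ.λ.1))
  [2] (λ.λ.0 1) (λ.λ.1)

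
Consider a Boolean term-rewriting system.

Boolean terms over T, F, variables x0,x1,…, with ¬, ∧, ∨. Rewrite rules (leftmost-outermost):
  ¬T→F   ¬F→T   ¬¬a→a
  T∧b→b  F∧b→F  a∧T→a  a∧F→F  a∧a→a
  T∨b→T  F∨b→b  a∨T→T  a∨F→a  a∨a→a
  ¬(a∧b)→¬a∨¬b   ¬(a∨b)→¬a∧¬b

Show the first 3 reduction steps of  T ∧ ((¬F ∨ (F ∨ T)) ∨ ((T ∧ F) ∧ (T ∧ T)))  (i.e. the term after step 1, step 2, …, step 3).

Answer: after 3 steps: T ∨ ((T ∧ F) ∧ (T ∧ T))

Derivation:
  start: T ∧ ((¬F ∨ (F ∨ T)) ∨ ((T ∧ F) ∧ (T ∧ T)))
  →1  (¬F ∨ (F ∨ T)) ∨ ((T ∧ F) ∧ (T ∧ T))
  →2  (T ∨ (F ∨ T)) ∨ ((T ∧ F) ∧ (T ∧ T))
  →3  T ∨ ((T ∧ F) ∧ (T ∧ T))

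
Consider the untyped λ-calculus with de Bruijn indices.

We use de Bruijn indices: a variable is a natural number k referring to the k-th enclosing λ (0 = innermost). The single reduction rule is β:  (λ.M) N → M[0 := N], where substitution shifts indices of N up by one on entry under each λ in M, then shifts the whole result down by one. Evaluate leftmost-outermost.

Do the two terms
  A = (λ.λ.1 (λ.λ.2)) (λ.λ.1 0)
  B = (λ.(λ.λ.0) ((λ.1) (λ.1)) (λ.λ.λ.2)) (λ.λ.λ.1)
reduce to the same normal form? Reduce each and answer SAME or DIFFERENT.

Term A:
  start: (λ.λ.1 (λ.λ.2)) (λ.λ.1 0)
  →1  λ.(λ.λ.1 0) (λ.λ.2)
  →2  λ.λ.(λ.λ.3) 0
  →3  λ.λ.λ.2

Term B:
  start: (λ.(λ.λ.0) ((λ.1) (λ.1)) (λ.λ.λ.2)) (λ.λ.λ.1)
  →1  (λ.λ.0) ((λ.λ.λ.λ.1) (λ.λ.λ.λ.1)) (λ.λ.λ.2)
  →2  (λ.0) (λ.λ.λ.2)
  →3  λ.λ.λ.2

Answer: SAME — A ⇓ λ.λ.λ.2, B ⇓ λ.λ.λ.2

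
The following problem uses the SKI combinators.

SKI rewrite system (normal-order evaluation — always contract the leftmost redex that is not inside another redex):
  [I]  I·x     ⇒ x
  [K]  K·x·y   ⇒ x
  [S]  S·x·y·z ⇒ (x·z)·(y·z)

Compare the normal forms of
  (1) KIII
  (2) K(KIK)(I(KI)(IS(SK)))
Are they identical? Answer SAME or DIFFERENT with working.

Answer: SAME — A ⇓ I, B ⇓ I

Working:
Term A:
  start: KIII
  step 1: II
  step 2: I

Term B:
  start: K(KIK)(I(KI)(IS(SK)))
  step 1: KIK
  step 2: I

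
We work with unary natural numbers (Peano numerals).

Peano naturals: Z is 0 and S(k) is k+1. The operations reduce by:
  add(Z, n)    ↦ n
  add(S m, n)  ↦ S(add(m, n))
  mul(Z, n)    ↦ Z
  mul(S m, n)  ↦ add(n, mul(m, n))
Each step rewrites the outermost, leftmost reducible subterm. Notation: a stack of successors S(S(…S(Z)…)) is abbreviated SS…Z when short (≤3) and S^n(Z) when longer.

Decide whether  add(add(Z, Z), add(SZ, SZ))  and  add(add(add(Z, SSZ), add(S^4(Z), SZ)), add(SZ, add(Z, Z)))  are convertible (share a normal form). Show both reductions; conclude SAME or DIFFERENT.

Term A:
  start: add(add(Z, Z), add(SZ, SZ))
  step 1: add(Z, add(SZ, SZ))
  step 2: add(SZ, SZ)
  step 3: S(add(Z, SZ))
  step 4: SSZ

Term B:
  start: add(add(add(Z, SSZ), add(S^4(Z), SZ)), add(SZ, add(Z, Z)))
  step 1: add(add(SSZ, add(S^4(Z), SZ)), add(SZ, add(Z, Z)))
  step 2: add(S(add(SZ, add(S^4(Z), SZ))), add(SZ, add(Z, Z)))
  step 3: S(add(add(SZ, add(S^4(Z), SZ)), add(SZ, add(Z, Z))))
  step 4: S(add(S(add(Z, add(S^4(Z), SZ))), add(SZ, add(Z, Z))))
  step 5: S(S(add(add(Z, add(S^4(Z), SZ)), add(SZ, add(Z, Z)))))
  step 6: S(S(add(add(S^4(Z), SZ), add(SZ, add(Z, Z)))))
  step 7: S(S(add(S(add(SSSZ, SZ)), add(SZ, add(Z, Z)))))
  step 8: S(S(S(add(add(SSSZ, SZ), add(SZ, add(Z, Z))))))
  step 9: S(S(S(add(S(add(SSZ, SZ)), add(SZ, add(Z, Z))))))
  step 10: S(S(S(S(add(add(SSZ, SZ), add(SZ, add(Z, Z)))))))
  step 11: S(S(S(S(add(S(add(SZ, SZ)), add(SZ, add(Z, Z)))))))
  step 12: S(S(S(S(S(add(add(SZ, SZ), add(SZ, add(Z, Z))))))))
  step 13: S(S(S(S(S(add(S(add(Z, SZ)), add(SZ, add(Z, Z))))))))
  step 14: S(S(S(S(S(S(add(add(Z, SZ), add(SZ, add(Z, Z)))))))))
  step 15: S(S(S(S(S(S(add(SZ, add(SZ, add(Z, Z)))))))))
  step 16: S(S(S(S(S(S(S(add(Z, add(SZ, add(Z, Z))))))))))
  step 17: S(S(S(S(S(S(S(add(SZ, add(Z, Z)))))))))
  step 18: S(S(S(S(S(S(S(S(add(Z, add(Z, Z))))))))))
  step 19: S(S(S(S(S(S(S(S(add(Z, Z)))))))))
  step 20: S^8(Z)

Answer: DIFFERENT — A ⇓ SSZ, B ⇓ S^8(Z)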